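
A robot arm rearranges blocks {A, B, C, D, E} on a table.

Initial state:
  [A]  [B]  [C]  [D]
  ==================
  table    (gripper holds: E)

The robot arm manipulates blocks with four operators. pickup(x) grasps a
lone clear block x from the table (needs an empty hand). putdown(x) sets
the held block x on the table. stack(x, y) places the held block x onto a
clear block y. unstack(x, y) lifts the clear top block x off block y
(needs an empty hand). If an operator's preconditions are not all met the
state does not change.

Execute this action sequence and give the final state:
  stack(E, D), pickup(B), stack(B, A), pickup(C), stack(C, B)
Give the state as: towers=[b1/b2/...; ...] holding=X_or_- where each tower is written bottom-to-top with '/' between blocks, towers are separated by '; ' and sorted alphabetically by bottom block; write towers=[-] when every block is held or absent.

step 1 (stack(E, D)): towers=[A; B; C; D/E] holding=-
step 2 (pickup(B)): towers=[A; C; D/E] holding=B
step 3 (stack(B, A)): towers=[A/B; C; D/E] holding=-
step 4 (pickup(C)): towers=[A/B; D/E] holding=C
step 5 (stack(C, B)): towers=[A/B/C; D/E] holding=-

towers=[A/B/C; D/E] holding=-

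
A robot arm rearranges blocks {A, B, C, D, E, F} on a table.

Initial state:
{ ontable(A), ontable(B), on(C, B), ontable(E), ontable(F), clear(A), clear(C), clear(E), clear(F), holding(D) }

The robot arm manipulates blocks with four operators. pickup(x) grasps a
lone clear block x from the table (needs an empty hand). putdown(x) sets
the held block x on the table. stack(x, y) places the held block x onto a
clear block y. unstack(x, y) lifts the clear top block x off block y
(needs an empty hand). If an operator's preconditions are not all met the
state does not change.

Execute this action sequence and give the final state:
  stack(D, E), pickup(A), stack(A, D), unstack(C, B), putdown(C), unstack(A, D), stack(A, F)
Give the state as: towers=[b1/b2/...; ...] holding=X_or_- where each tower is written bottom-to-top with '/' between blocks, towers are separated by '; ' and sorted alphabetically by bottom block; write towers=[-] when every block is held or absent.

towers=[B; C; E/D; F/A] holding=-

step 1 (stack(D, E)): towers=[A; B/C; E/D; F] holding=-
step 2 (pickup(A)): towers=[B/C; E/D; F] holding=A
step 3 (stack(A, D)): towers=[B/C; E/D/A; F] holding=-
step 4 (unstack(C, B)): towers=[B; E/D/A; F] holding=C
step 5 (putdown(C)): towers=[B; C; E/D/A; F] holding=-
step 6 (unstack(A, D)): towers=[B; C; E/D; F] holding=A
step 7 (stack(A, F)): towers=[B; C; E/D; F/A] holding=-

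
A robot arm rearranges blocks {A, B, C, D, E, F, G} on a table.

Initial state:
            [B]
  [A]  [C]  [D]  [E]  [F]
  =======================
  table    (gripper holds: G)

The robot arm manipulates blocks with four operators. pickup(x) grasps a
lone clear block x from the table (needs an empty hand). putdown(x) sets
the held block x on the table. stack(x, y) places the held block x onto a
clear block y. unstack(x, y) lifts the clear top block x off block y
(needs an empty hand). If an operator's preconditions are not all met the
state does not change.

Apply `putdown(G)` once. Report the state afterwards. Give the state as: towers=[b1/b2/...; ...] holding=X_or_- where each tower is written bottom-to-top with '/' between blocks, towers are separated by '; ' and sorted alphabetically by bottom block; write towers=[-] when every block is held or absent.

towers=[A; C; D/B; E; F; G] holding=-

before: towers=[A; C; D/B; E; F] holding=G
pre[putdown(G)]: holding(G) yes
all met → apply putdown(G)
after:  towers=[A; C; D/B; E; F; G] holding=-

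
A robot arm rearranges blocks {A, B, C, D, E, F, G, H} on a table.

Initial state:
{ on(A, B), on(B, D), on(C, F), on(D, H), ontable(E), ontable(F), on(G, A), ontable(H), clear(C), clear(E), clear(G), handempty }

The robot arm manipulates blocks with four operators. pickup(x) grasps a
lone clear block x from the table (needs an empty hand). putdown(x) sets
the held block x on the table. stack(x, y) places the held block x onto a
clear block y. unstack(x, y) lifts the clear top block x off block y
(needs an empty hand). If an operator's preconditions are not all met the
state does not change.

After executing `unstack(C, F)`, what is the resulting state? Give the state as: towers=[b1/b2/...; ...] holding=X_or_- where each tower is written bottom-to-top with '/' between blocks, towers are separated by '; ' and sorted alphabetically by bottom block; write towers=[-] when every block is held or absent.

before: towers=[E; F/C; H/D/B/A/G] holding=-
pre[unstack(C, F)]: on(C,F) ✓, clear(C) ✓, handempty ✓
all met → apply unstack(C, F)
after:  towers=[E; F; H/D/B/A/G] holding=C

towers=[E; F; H/D/B/A/G] holding=C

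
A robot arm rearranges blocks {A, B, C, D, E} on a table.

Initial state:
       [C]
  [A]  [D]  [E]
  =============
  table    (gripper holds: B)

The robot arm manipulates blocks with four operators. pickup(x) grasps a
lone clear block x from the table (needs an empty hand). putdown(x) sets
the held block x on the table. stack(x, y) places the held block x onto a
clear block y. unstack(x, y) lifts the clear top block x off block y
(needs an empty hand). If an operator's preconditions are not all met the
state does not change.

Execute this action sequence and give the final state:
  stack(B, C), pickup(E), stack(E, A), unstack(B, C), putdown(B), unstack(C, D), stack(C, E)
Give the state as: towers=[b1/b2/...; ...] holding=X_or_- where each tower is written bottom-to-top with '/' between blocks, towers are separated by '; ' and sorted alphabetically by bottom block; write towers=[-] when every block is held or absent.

towers=[A/E/C; B; D] holding=-

step 1 (stack(B, C)): towers=[A; D/C/B; E] holding=-
step 2 (pickup(E)): towers=[A; D/C/B] holding=E
step 3 (stack(E, A)): towers=[A/E; D/C/B] holding=-
step 4 (unstack(B, C)): towers=[A/E; D/C] holding=B
step 5 (putdown(B)): towers=[A/E; B; D/C] holding=-
step 6 (unstack(C, D)): towers=[A/E; B; D] holding=C
step 7 (stack(C, E)): towers=[A/E/C; B; D] holding=-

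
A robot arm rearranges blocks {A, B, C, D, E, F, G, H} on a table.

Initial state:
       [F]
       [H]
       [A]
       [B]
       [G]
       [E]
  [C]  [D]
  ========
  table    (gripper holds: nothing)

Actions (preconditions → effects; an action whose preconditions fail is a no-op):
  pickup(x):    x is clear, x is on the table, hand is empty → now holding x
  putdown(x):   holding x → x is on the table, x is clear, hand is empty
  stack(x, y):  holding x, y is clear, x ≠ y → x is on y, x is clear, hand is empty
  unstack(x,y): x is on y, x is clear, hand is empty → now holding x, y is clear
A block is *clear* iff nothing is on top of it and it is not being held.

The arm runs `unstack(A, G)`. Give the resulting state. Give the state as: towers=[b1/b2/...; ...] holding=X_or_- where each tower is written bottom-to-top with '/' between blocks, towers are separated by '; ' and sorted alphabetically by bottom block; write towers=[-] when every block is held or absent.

towers=[C; D/E/G/B/A/H/F] holding=-

before: towers=[C; D/E/G/B/A/H/F] holding=-
pre[unstack(A, G)]: on(A,G) no, clear(A) no, handempty yes
on(A,G), clear(A) unmet → unstack(A, G) is a no-op
after:  towers=[C; D/E/G/B/A/H/F] holding=-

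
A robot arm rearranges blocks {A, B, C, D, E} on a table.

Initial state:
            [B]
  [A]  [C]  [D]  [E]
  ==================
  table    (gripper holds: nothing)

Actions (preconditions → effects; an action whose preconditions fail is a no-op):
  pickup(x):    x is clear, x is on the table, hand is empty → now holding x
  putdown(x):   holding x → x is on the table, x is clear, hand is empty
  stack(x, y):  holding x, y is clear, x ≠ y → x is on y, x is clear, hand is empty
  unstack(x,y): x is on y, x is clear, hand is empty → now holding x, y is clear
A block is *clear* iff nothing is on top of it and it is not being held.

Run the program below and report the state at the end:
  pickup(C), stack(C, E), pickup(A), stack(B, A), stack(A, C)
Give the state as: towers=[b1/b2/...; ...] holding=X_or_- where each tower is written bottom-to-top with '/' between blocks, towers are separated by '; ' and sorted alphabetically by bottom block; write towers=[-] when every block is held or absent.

towers=[D/B; E/C/A] holding=-

step 1 (pickup(C)): towers=[A; D/B; E] holding=C
step 2 (stack(C, E)): towers=[A; D/B; E/C] holding=-
step 3 (pickup(A)): towers=[D/B; E/C] holding=A
step 4 (stack(B, A)) [no-op]: towers=[D/B; E/C] holding=A
step 5 (stack(A, C)): towers=[D/B; E/C/A] holding=-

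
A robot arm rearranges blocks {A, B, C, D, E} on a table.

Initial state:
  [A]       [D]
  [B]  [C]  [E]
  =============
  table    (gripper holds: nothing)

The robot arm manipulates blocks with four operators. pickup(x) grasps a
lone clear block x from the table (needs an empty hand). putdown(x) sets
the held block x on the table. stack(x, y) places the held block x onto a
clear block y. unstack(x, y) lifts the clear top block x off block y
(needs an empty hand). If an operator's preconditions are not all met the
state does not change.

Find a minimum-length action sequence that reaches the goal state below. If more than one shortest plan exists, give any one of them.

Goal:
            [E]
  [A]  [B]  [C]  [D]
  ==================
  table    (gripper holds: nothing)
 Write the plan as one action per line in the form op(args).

unstack(D, E)
putdown(D)
unstack(A, B)
putdown(A)
pickup(E)
stack(E, C)

step 1 (unstack(D, E)): towers=[B/A; C; E] holding=D
step 2 (putdown(D)): towers=[B/A; C; D; E] holding=-
step 3 (unstack(A, B)): towers=[B; C; D; E] holding=A
step 4 (putdown(A)): towers=[A; B; C; D; E] holding=-
step 5 (pickup(E)): towers=[A; B; C; D] holding=E
step 6 (stack(E, C)): towers=[A; B; C/E; D] holding=-
goal check: towers=[A; B; C/E; D] holding=- — reached (length 6, optimal by BFS)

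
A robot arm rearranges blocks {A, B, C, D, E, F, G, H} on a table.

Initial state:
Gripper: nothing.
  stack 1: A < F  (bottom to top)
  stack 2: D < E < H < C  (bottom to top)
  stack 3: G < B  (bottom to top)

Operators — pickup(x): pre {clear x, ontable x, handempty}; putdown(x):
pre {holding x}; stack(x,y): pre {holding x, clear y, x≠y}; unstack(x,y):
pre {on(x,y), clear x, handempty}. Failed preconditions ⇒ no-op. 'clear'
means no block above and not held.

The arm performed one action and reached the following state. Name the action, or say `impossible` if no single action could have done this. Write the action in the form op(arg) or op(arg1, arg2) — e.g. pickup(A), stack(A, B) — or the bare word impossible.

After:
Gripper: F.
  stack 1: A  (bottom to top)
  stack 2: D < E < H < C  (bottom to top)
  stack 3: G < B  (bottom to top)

unstack(F, A)

target: towers=[A; D/E/H/C; G/B] holding=F
     unstack(B, G) → towers=[A/F; D/E/H/C; G] holding=B
     unstack(F, A) → towers=[A; D/E/H/C; G/B] holding=F  ← match
     unstack(C, H) → towers=[A/F; D/E/H; G/B] holding=C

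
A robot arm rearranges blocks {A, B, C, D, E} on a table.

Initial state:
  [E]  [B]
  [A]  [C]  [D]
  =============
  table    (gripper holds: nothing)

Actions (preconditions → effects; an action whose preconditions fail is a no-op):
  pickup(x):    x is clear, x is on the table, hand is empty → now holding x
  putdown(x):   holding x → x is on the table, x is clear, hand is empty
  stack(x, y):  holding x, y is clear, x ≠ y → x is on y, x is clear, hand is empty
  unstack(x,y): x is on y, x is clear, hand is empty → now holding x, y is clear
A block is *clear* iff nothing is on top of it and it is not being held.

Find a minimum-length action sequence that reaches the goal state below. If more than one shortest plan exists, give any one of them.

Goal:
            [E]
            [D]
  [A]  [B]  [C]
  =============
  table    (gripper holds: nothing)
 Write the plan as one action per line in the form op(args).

step 1 (unstack(B, C)): towers=[A/E; C; D] holding=B
step 2 (putdown(B)): towers=[A/E; B; C; D] holding=-
step 3 (pickup(D)): towers=[A/E; B; C] holding=D
step 4 (stack(D, C)): towers=[A/E; B; C/D] holding=-
step 5 (unstack(E, A)): towers=[A; B; C/D] holding=E
step 6 (stack(E, D)): towers=[A; B; C/D/E] holding=-
goal check: towers=[A; B; C/D/E] holding=- — reached (length 6, optimal by BFS)

unstack(B, C)
putdown(B)
pickup(D)
stack(D, C)
unstack(E, A)
stack(E, D)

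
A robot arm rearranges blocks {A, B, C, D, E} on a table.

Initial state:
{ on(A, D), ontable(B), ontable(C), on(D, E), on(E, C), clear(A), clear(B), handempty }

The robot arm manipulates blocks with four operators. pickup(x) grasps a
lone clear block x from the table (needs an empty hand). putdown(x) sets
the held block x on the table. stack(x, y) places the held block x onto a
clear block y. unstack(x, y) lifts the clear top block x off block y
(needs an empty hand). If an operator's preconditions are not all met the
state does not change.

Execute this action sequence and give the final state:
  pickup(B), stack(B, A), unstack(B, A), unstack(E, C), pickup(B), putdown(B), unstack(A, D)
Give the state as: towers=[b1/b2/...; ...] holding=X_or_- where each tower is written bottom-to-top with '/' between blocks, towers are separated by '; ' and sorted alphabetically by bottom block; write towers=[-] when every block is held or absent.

step 1 (pickup(B)): towers=[C/E/D/A] holding=B
step 2 (stack(B, A)): towers=[C/E/D/A/B] holding=-
step 3 (unstack(B, A)): towers=[C/E/D/A] holding=B
step 4 (unstack(E, C)) [no-op]: towers=[C/E/D/A] holding=B
step 5 (pickup(B)) [no-op]: towers=[C/E/D/A] holding=B
step 6 (putdown(B)): towers=[B; C/E/D/A] holding=-
step 7 (unstack(A, D)): towers=[B; C/E/D] holding=A

towers=[B; C/E/D] holding=A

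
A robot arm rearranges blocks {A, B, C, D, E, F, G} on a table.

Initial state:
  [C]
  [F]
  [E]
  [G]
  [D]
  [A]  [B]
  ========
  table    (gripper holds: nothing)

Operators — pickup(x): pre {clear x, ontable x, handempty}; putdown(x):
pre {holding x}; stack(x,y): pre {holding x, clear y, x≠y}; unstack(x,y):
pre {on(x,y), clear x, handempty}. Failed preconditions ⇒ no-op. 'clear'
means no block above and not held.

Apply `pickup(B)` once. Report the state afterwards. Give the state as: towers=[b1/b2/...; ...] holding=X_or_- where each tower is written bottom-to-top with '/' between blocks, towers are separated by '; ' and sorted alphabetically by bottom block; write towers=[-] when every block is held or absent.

towers=[A/D/G/E/F/C] holding=B

before: towers=[A/D/G/E/F/C; B] holding=-
pre[pickup(B)]: clear(B) ok, ontable(B) ok, handempty ok
all met → apply pickup(B)
after:  towers=[A/D/G/E/F/C] holding=B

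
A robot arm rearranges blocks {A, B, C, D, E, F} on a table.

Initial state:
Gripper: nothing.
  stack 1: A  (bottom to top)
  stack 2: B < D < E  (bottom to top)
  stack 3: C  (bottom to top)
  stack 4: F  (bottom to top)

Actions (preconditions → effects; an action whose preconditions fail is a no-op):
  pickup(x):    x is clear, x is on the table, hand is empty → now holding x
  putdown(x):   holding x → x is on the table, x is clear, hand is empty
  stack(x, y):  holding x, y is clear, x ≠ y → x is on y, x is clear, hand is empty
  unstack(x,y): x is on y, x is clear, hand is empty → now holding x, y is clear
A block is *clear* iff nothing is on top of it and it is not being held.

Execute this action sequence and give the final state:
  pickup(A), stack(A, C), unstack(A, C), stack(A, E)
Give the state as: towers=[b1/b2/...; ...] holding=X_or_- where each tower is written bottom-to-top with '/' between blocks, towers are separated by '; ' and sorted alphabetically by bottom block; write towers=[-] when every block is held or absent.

towers=[B/D/E/A; C; F] holding=-

step 1 (pickup(A)): towers=[B/D/E; C; F] holding=A
step 2 (stack(A, C)): towers=[B/D/E; C/A; F] holding=-
step 3 (unstack(A, C)): towers=[B/D/E; C; F] holding=A
step 4 (stack(A, E)): towers=[B/D/E/A; C; F] holding=-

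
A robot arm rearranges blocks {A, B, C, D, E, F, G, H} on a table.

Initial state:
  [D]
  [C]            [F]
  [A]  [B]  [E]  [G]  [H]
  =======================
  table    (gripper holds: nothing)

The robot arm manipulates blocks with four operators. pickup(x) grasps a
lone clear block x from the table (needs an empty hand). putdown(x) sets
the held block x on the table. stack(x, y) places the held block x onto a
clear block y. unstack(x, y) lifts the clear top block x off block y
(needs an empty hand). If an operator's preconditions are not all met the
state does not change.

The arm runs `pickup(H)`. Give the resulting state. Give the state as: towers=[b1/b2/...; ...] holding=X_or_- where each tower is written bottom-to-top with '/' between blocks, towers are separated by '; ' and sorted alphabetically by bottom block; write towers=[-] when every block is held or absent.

before: towers=[A/C/D; B; E; G/F; H] holding=-
pre[pickup(H)]: clear(H) yes, ontable(H) yes, handempty yes
all met → apply pickup(H)
after:  towers=[A/C/D; B; E; G/F] holding=H

towers=[A/C/D; B; E; G/F] holding=H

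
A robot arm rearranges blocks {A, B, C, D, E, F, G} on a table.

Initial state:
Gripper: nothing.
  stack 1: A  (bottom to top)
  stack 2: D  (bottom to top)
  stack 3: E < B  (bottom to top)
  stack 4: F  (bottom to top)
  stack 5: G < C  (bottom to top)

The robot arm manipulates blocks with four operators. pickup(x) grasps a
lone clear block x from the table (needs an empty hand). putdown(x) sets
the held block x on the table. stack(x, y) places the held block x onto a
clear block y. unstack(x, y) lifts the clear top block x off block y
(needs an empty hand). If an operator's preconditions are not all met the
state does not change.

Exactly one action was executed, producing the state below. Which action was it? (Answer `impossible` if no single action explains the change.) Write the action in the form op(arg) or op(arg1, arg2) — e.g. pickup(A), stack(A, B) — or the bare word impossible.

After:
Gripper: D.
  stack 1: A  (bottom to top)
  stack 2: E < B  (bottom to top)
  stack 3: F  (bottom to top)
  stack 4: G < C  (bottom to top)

pickup(D)

target: towers=[A; E/B; F; G/C] holding=D
     unstack(B, E) → towers=[A; D; E; F; G/C] holding=B
         pickup(F) → towers=[A; D; E/B; G/C] holding=F
         pickup(D) → towers=[A; E/B; F; G/C] holding=D  ← match
         pickup(A) → towers=[D; E/B; F; G/C] holding=A
     unstack(C, G) → towers=[A; D; E/B; F; G] holding=C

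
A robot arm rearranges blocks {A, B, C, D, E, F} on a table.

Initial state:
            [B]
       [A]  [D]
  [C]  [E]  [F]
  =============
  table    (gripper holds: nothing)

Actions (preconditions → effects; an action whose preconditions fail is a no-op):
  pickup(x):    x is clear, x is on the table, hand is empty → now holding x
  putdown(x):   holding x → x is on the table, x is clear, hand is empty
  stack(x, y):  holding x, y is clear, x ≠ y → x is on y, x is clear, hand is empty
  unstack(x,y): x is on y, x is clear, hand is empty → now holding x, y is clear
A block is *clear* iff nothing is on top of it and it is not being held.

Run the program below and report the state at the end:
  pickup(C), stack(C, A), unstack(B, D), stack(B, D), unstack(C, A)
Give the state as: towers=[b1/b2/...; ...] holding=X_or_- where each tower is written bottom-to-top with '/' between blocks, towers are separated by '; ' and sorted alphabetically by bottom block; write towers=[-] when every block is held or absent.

towers=[E/A; F/D/B] holding=C

step 1 (pickup(C)): towers=[E/A; F/D/B] holding=C
step 2 (stack(C, A)): towers=[E/A/C; F/D/B] holding=-
step 3 (unstack(B, D)): towers=[E/A/C; F/D] holding=B
step 4 (stack(B, D)): towers=[E/A/C; F/D/B] holding=-
step 5 (unstack(C, A)): towers=[E/A; F/D/B] holding=C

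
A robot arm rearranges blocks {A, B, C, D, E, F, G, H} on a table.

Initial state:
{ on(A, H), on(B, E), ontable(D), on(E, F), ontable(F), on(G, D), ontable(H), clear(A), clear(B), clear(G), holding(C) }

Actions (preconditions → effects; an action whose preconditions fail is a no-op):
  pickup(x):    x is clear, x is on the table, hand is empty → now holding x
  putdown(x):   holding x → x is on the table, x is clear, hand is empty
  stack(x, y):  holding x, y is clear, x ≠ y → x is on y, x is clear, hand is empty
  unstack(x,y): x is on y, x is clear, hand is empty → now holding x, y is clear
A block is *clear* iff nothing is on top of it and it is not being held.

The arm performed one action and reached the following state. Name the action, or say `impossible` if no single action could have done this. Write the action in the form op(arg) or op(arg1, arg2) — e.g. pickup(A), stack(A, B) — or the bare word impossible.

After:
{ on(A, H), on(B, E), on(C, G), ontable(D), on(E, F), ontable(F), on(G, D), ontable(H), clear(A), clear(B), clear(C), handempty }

stack(C, G)

target: towers=[D/G/C; F/E/B; H/A] holding=-
        putdown(C) → towers=[C; D/G; F/E/B; H/A] holding=-
       stack(C, G) → towers=[D/G/C; F/E/B; H/A] holding=-  ← match
       stack(C, A) → towers=[D/G; F/E/B; H/A/C] holding=-
       stack(C, B) → towers=[D/G; F/E/B/C; H/A] holding=-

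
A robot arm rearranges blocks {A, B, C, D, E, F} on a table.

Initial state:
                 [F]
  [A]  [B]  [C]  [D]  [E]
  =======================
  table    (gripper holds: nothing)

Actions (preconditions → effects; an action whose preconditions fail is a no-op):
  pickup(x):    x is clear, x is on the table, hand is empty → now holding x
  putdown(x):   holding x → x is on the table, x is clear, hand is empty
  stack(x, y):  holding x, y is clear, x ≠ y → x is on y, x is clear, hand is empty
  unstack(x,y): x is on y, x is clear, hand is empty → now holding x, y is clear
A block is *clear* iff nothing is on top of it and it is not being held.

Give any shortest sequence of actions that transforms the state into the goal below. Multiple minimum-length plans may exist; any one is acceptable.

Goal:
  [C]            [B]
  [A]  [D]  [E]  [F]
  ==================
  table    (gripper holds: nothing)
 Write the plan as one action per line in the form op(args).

step 1 (unstack(F, D)): towers=[A; B; C; D; E] holding=F
step 2 (putdown(F)): towers=[A; B; C; D; E; F] holding=-
step 3 (pickup(B)): towers=[A; C; D; E; F] holding=B
step 4 (stack(B, F)): towers=[A; C; D; E; F/B] holding=-
step 5 (pickup(C)): towers=[A; D; E; F/B] holding=C
step 6 (stack(C, A)): towers=[A/C; D; E; F/B] holding=-
goal check: towers=[A/C; D; E; F/B] holding=- — reached (length 6, optimal by BFS)

unstack(F, D)
putdown(F)
pickup(B)
stack(B, F)
pickup(C)
stack(C, A)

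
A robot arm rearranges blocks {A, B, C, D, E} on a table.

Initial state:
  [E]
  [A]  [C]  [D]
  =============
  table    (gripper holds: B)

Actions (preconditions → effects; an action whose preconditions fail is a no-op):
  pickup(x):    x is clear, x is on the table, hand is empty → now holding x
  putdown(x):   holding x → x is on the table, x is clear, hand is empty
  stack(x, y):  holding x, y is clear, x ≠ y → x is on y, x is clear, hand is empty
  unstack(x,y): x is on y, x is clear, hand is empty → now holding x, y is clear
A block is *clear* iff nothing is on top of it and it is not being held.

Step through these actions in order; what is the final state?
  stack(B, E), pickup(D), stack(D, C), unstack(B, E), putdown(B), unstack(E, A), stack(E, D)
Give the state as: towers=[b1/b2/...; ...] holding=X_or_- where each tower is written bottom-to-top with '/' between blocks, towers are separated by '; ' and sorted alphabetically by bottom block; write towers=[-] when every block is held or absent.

step 1 (stack(B, E)): towers=[A/E/B; C; D] holding=-
step 2 (pickup(D)): towers=[A/E/B; C] holding=D
step 3 (stack(D, C)): towers=[A/E/B; C/D] holding=-
step 4 (unstack(B, E)): towers=[A/E; C/D] holding=B
step 5 (putdown(B)): towers=[A/E; B; C/D] holding=-
step 6 (unstack(E, A)): towers=[A; B; C/D] holding=E
step 7 (stack(E, D)): towers=[A; B; C/D/E] holding=-

towers=[A; B; C/D/E] holding=-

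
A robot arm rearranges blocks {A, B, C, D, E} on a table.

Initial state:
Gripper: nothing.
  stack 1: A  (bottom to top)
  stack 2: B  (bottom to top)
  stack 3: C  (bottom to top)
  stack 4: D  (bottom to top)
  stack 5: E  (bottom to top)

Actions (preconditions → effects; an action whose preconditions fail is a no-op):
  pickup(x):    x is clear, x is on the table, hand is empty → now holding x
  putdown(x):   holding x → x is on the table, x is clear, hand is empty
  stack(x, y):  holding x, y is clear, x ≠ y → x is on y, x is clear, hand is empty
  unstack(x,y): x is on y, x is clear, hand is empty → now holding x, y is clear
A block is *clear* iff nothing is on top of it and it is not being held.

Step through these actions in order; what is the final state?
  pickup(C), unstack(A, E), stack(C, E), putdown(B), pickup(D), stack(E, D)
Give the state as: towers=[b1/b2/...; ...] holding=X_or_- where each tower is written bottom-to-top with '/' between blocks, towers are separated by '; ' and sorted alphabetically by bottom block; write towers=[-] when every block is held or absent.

towers=[A; B; E/C] holding=D

step 1 (pickup(C)): towers=[A; B; D; E] holding=C
step 2 (unstack(A, E)) [no-op]: towers=[A; B; D; E] holding=C
step 3 (stack(C, E)): towers=[A; B; D; E/C] holding=-
step 4 (putdown(B)) [no-op]: towers=[A; B; D; E/C] holding=-
step 5 (pickup(D)): towers=[A; B; E/C] holding=D
step 6 (stack(E, D)) [no-op]: towers=[A; B; E/C] holding=D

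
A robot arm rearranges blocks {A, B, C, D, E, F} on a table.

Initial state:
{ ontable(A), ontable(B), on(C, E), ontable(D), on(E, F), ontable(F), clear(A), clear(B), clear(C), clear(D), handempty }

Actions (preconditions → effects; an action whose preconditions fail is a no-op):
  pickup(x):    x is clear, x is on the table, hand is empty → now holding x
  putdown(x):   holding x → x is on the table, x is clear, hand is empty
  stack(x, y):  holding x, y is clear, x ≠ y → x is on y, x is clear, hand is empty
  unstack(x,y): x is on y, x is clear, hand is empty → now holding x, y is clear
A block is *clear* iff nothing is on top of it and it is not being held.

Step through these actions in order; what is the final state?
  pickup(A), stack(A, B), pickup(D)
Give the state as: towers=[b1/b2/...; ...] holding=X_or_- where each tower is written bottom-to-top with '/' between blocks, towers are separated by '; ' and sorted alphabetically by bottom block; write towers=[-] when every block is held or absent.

step 1 (pickup(A)): towers=[B; D; F/E/C] holding=A
step 2 (stack(A, B)): towers=[B/A; D; F/E/C] holding=-
step 3 (pickup(D)): towers=[B/A; F/E/C] holding=D

towers=[B/A; F/E/C] holding=D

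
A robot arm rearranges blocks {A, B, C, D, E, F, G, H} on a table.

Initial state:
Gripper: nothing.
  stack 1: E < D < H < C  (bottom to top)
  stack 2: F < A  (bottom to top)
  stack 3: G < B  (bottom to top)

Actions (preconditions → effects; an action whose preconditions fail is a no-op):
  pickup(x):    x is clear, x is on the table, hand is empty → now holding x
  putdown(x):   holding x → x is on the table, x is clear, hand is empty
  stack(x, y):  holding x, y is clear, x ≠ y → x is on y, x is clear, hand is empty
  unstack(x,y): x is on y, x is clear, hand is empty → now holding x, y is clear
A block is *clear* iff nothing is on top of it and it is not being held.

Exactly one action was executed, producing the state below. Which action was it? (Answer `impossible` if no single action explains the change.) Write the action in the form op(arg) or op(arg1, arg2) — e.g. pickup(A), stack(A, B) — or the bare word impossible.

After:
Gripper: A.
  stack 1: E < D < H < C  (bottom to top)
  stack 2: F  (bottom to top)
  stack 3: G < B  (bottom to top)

unstack(A, F)

target: towers=[E/D/H/C; F; G/B] holding=A
     unstack(A, F) → towers=[E/D/H/C; F; G/B] holding=A  ← match
     unstack(B, G) → towers=[E/D/H/C; F/A; G] holding=B
     unstack(C, H) → towers=[E/D/H; F/A; G/B] holding=C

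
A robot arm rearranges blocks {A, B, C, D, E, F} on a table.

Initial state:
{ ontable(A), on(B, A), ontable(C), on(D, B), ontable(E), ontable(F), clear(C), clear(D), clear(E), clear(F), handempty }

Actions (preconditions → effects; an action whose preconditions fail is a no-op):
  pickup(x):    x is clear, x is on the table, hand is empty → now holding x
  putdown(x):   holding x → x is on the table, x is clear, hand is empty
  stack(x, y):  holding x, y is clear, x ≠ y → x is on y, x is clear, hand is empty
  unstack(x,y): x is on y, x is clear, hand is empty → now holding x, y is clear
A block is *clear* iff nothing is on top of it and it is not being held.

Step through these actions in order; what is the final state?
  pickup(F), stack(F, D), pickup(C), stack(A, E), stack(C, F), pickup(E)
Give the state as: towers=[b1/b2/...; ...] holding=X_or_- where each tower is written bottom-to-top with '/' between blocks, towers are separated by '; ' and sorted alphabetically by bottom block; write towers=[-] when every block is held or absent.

towers=[A/B/D/F/C] holding=E

step 1 (pickup(F)): towers=[A/B/D; C; E] holding=F
step 2 (stack(F, D)): towers=[A/B/D/F; C; E] holding=-
step 3 (pickup(C)): towers=[A/B/D/F; E] holding=C
step 4 (stack(A, E)) [no-op]: towers=[A/B/D/F; E] holding=C
step 5 (stack(C, F)): towers=[A/B/D/F/C; E] holding=-
step 6 (pickup(E)): towers=[A/B/D/F/C] holding=E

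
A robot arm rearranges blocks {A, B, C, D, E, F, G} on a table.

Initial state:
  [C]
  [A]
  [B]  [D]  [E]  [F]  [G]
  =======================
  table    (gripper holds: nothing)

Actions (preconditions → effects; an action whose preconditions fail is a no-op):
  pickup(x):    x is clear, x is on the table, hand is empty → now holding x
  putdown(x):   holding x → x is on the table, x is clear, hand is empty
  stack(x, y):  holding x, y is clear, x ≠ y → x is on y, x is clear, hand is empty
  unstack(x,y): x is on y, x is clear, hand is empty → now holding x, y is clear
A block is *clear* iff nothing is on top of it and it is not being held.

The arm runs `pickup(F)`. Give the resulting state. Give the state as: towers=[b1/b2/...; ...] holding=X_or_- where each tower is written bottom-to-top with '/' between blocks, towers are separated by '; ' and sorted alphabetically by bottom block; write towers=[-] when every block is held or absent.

towers=[B/A/C; D; E; G] holding=F

before: towers=[B/A/C; D; E; F; G] holding=-
pre[pickup(F)]: clear(F) yes, ontable(F) yes, handempty yes
all met → apply pickup(F)
after:  towers=[B/A/C; D; E; G] holding=F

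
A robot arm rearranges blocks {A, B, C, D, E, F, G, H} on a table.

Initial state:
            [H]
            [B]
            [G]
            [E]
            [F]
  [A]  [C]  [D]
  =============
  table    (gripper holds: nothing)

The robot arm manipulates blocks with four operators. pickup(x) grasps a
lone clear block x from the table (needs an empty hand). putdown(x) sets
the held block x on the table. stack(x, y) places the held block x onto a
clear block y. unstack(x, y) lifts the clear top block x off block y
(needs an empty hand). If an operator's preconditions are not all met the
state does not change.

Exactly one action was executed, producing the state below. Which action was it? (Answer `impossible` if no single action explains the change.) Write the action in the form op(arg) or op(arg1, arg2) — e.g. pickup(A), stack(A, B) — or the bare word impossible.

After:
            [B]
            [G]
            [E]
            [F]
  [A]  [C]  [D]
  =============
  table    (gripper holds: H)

unstack(H, B)

target: towers=[A; C; D/F/E/G/B] holding=H
         pickup(A) → towers=[C; D/F/E/G/B/H] holding=A
     unstack(H, B) → towers=[A; C; D/F/E/G/B] holding=H  ← match
         pickup(C) → towers=[A; D/F/E/G/B/H] holding=C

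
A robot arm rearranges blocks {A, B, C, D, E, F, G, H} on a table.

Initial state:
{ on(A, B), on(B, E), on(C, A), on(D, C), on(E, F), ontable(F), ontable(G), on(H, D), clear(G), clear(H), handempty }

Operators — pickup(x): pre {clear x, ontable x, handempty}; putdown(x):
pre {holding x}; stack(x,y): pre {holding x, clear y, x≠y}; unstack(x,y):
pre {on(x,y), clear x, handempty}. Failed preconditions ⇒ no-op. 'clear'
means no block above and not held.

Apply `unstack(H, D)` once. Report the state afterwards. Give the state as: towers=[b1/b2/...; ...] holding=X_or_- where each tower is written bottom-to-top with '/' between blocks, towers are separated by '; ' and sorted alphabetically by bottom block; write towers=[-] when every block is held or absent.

before: towers=[F/E/B/A/C/D/H; G] holding=-
pre[unstack(H, D)]: on(H,D) ✓, clear(H) ✓, handempty ✓
all met → apply unstack(H, D)
after:  towers=[F/E/B/A/C/D; G] holding=H

towers=[F/E/B/A/C/D; G] holding=H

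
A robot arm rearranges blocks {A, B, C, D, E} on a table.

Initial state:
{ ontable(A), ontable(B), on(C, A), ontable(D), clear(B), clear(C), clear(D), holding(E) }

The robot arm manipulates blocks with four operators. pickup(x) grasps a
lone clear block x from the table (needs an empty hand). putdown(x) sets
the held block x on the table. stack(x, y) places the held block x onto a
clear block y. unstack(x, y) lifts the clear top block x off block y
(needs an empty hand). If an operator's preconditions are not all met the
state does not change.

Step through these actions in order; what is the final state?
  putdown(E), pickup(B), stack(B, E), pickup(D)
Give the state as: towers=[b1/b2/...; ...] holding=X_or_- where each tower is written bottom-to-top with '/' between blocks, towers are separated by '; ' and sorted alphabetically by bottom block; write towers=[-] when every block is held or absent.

towers=[A/C; E/B] holding=D

step 1 (putdown(E)): towers=[A/C; B; D; E] holding=-
step 2 (pickup(B)): towers=[A/C; D; E] holding=B
step 3 (stack(B, E)): towers=[A/C; D; E/B] holding=-
step 4 (pickup(D)): towers=[A/C; E/B] holding=D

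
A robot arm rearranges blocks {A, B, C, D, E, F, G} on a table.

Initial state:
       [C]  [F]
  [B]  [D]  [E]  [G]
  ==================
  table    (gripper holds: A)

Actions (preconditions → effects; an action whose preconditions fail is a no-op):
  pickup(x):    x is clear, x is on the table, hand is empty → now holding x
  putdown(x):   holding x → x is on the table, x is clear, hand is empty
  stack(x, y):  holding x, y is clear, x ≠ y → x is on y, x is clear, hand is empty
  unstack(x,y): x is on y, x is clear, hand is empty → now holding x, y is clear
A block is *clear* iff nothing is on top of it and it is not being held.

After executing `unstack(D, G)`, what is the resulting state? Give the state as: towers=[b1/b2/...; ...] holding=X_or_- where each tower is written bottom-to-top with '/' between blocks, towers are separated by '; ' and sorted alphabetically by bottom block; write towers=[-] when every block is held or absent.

before: towers=[B; D/C; E/F; G] holding=A
pre[unstack(D, G)]: on(D,G) fail, clear(D) fail, handempty fail
on(D,G), clear(D), handempty unmet → unstack(D, G) is a no-op
after:  towers=[B; D/C; E/F; G] holding=A

towers=[B; D/C; E/F; G] holding=A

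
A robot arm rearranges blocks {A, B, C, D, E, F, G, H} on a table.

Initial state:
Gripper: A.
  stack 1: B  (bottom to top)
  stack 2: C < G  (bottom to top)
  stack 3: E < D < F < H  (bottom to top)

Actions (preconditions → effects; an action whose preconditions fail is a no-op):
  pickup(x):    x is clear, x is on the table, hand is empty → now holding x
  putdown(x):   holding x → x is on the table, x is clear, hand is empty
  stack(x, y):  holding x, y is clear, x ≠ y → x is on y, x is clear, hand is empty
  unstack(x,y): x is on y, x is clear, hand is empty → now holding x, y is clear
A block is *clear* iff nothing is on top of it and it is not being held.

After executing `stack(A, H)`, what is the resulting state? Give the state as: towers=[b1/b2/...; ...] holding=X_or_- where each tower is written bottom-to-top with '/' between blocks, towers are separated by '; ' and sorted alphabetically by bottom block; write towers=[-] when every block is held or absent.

towers=[B; C/G; E/D/F/H/A] holding=-

before: towers=[B; C/G; E/D/F/H] holding=A
pre[stack(A, H)]: holding(A) ok, clear(H) ok, A≠H ok
all met → apply stack(A, H)
after:  towers=[B; C/G; E/D/F/H/A] holding=-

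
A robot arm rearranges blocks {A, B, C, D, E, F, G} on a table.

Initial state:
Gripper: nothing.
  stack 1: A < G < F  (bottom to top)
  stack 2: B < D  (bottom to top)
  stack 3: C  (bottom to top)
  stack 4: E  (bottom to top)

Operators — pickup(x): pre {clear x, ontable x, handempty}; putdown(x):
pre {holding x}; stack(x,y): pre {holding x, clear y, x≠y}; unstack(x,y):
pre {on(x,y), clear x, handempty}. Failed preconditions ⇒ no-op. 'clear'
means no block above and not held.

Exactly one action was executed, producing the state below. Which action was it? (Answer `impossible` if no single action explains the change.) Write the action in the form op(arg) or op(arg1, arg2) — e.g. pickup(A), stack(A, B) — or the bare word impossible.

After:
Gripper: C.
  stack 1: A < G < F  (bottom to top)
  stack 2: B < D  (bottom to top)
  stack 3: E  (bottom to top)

target: towers=[A/G/F; B/D; E] holding=C
     unstack(F, G) → towers=[A/G; B/D; C; E] holding=F
     unstack(D, B) → towers=[A/G/F; B; C; E] holding=D
         pickup(E) → towers=[A/G/F; B/D; C] holding=E
         pickup(C) → towers=[A/G/F; B/D; E] holding=C  ← match

pickup(C)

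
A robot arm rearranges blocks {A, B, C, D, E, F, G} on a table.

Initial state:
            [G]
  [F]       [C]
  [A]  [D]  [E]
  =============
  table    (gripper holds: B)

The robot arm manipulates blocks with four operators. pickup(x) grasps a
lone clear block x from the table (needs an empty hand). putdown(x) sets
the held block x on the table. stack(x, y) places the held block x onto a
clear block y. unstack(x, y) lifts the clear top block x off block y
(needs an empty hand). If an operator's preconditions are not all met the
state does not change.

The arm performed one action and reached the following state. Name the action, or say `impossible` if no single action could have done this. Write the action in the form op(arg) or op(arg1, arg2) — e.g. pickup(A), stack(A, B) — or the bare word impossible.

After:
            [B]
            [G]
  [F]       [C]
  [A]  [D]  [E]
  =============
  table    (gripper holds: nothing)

stack(B, G)

target: towers=[A/F; D; E/C/G/B] holding=-
        putdown(B) → towers=[A/F; B; D; E/C/G] holding=-
       stack(B, F) → towers=[A/F/B; D; E/C/G] holding=-
       stack(B, G) → towers=[A/F; D; E/C/G/B] holding=-  ← match
       stack(B, D) → towers=[A/F; D/B; E/C/G] holding=-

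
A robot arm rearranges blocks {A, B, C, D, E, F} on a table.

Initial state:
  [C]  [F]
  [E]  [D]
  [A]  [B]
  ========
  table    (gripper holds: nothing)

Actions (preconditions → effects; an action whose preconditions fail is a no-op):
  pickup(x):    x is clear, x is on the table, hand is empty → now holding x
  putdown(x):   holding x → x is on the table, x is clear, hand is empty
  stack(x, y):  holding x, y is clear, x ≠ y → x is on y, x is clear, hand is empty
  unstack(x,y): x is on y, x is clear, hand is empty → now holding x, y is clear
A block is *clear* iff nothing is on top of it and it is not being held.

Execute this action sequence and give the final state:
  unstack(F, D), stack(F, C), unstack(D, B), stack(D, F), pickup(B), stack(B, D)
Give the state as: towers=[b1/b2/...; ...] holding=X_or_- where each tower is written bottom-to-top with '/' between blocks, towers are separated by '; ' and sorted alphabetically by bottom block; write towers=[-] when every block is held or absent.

towers=[A/E/C/F/D/B] holding=-

step 1 (unstack(F, D)): towers=[A/E/C; B/D] holding=F
step 2 (stack(F, C)): towers=[A/E/C/F; B/D] holding=-
step 3 (unstack(D, B)): towers=[A/E/C/F; B] holding=D
step 4 (stack(D, F)): towers=[A/E/C/F/D; B] holding=-
step 5 (pickup(B)): towers=[A/E/C/F/D] holding=B
step 6 (stack(B, D)): towers=[A/E/C/F/D/B] holding=-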